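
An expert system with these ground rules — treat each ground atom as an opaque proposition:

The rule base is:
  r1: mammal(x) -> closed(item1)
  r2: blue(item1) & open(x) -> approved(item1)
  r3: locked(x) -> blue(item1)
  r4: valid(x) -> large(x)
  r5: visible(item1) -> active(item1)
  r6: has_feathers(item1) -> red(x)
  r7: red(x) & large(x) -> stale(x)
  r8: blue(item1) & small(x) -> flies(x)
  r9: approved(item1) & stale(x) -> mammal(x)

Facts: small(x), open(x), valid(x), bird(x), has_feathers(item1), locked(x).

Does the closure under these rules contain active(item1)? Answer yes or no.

no

Round 1 — r3, r4, r6, derive blue(item1), large(x), red(x).
Round 2 — r2, r7, r8, derive approved(item1), stale(x), flies(x).
Round 3 — r9, derive mammal(x).
Round 4 — r1, derive closed(item1).
Fixed point reached. active(item1) is concluded only by r5; r5 needs visible(item1) (never derived).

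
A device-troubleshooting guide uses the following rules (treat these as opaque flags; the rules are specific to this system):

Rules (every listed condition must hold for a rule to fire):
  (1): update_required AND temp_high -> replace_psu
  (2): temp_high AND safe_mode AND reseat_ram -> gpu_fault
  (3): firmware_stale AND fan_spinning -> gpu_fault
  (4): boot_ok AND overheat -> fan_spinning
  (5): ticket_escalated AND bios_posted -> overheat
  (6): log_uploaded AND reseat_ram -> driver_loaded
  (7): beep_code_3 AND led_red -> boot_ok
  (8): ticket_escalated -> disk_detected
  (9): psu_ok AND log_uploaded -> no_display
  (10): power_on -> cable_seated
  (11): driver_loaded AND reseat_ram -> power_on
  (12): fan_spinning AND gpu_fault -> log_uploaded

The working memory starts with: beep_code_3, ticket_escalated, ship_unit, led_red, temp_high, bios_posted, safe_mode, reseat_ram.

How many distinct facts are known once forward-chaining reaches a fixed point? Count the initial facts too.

Round 1: (2) [temp_high AND safe_mode AND reseat_ram -> gpu_fault]; (5) [ticket_escalated AND bios_posted -> overheat]; (7) [beep_code_3 AND led_red -> boot_ok]; (8) [ticket_escalated -> disk_detected]. New: gpu_fault, overheat, boot_ok, disk_detected.
Round 2: (4) [boot_ok AND overheat -> fan_spinning]. New: fan_spinning.
Round 3: (12) [fan_spinning AND gpu_fault -> log_uploaded]. New: log_uploaded.
Round 4: (6) [log_uploaded AND reseat_ram -> driver_loaded]. New: driver_loaded.
Round 5: (11) [driver_loaded AND reseat_ram -> power_on]. New: power_on.
Round 6: (10) [power_on -> cable_seated]. New: cable_seated.
Closure: {beep_code_3, bios_posted, boot_ok, cable_seated, disk_detected, driver_loaded, fan_spinning, gpu_fault, led_red, log_uploaded, overheat, power_on, reseat_ram, safe_mode, ship_unit, temp_high, ticket_escalated} — 17 facts.

17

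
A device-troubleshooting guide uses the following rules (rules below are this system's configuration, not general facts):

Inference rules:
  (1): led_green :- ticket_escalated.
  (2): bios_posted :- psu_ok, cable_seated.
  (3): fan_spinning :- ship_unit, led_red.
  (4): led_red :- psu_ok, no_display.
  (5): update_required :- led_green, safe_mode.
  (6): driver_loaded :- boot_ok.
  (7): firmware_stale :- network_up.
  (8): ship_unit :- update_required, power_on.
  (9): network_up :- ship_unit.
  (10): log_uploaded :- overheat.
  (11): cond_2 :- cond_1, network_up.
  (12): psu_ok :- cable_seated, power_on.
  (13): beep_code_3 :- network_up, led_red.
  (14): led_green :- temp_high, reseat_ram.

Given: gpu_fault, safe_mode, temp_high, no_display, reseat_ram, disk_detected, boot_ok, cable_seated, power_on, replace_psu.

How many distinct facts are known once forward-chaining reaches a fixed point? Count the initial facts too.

Round 1 — (6), (12), (14), derive driver_loaded, psu_ok, led_green.
Round 2 — (2), (4), (5), derive bios_posted, led_red, update_required.
Round 3 — (8), derive ship_unit.
Round 4 — (3), (9), derive fan_spinning, network_up.
Round 5 — (7), (13), derive firmware_stale, beep_code_3.
Closure: {beep_code_3, bios_posted, boot_ok, cable_seated, disk_detected, driver_loaded, fan_spinning, firmware_stale, gpu_fault, led_green, led_red, network_up, no_display, power_on, psu_ok, replace_psu, reseat_ram, safe_mode, ship_unit, temp_high, update_required} — 21 facts.

21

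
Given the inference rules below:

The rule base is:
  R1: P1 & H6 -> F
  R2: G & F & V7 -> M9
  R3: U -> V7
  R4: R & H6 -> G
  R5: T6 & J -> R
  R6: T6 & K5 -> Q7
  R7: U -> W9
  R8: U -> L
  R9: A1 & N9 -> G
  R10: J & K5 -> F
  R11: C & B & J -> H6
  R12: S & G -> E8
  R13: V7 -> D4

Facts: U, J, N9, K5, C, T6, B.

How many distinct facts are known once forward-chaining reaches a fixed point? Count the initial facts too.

17

Round 1 — R3, R5, R6, R7, R8, R10, R11, derive V7, R, Q7, W9, L, F, H6.
Round 2 — R4, R13, derive G, D4.
Round 3 — R2, derive M9.
Closure: {B, C, D4, F, G, H6, J, K5, L, M9, N9, Q7, R, T6, U, V7, W9} — 17 facts.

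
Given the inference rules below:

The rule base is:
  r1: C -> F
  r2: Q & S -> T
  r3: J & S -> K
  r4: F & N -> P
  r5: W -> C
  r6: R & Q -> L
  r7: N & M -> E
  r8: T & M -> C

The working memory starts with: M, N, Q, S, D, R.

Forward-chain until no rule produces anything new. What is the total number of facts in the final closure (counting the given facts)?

[1] r2 [Q & S -> T]; r6 [R & Q -> L]; r7 [N & M -> E]. ⇒ new: T, L, E.
[2] r8 [T & M -> C]. ⇒ new: C.
[3] r1 [C -> F]. ⇒ new: F.
[4] r4 [F & N -> P]. ⇒ new: P.
Closure: {C, D, E, F, L, M, N, P, Q, R, S, T} — 12 facts.

12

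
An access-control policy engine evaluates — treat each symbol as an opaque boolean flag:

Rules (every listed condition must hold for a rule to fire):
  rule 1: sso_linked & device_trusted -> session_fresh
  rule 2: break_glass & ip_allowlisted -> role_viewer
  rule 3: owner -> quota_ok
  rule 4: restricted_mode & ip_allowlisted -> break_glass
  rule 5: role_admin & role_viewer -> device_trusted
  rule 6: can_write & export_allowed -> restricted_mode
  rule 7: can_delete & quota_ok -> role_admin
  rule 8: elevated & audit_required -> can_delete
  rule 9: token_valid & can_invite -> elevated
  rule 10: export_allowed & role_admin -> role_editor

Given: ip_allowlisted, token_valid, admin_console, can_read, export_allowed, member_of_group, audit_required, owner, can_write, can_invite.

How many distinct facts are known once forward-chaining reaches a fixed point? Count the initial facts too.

Round 1: rule 3 [owner -> quota_ok]; rule 6 [can_write & export_allowed -> restricted_mode]; rule 9 [token_valid & can_invite -> elevated]. New: quota_ok, restricted_mode, elevated.
Round 2: rule 4 [restricted_mode & ip_allowlisted -> break_glass]; rule 8 [elevated & audit_required -> can_delete]. New: break_glass, can_delete.
Round 3: rule 2 [break_glass & ip_allowlisted -> role_viewer]; rule 7 [can_delete & quota_ok -> role_admin]. New: role_viewer, role_admin.
Round 4: rule 5 [role_admin & role_viewer -> device_trusted]; rule 10 [export_allowed & role_admin -> role_editor]. New: device_trusted, role_editor.
Closure: {admin_console, audit_required, break_glass, can_delete, can_invite, can_read, can_write, device_trusted, elevated, export_allowed, ip_allowlisted, member_of_group, owner, quota_ok, restricted_mode, role_admin, role_editor, role_viewer, token_valid} — 19 facts.

19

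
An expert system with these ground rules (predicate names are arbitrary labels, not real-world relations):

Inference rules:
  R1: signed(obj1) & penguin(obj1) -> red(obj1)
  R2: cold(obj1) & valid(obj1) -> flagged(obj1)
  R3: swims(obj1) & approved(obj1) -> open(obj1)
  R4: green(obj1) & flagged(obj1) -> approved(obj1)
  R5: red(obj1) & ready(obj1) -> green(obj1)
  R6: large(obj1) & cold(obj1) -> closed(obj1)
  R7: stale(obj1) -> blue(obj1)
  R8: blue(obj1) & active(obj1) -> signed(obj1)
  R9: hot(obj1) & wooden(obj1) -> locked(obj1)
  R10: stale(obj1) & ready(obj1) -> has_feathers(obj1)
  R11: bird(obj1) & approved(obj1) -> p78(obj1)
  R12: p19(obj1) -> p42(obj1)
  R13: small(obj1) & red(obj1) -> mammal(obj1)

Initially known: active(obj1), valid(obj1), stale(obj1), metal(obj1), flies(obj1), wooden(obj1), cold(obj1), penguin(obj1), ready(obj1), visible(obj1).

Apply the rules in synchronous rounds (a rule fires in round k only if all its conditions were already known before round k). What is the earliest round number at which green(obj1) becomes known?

Round 1 — R2, R7, R10, derive flagged(obj1), blue(obj1), has_feathers(obj1).
Round 2 — R8, derive signed(obj1).
Round 3 — R1, derive red(obj1).
Round 4 — R5, derive green(obj1).
green(obj1) first appears in round 4.

4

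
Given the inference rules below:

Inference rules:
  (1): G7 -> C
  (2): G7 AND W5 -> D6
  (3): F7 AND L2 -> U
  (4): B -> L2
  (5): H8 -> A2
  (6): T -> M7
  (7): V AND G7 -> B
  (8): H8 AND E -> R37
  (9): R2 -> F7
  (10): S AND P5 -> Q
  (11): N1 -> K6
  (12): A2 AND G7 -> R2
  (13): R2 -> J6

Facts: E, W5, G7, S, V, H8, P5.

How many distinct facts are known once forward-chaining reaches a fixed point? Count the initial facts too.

18

Round 1: (1) [G7 -> C]; (2) [G7 AND W5 -> D6]; (5) [H8 -> A2]; (7) [V AND G7 -> B]; (8) [H8 AND E -> R37]; (10) [S AND P5 -> Q]. Adds C, D6, A2, B, R37, Q.
Round 2: (4) [B -> L2]; (12) [A2 AND G7 -> R2]. Adds L2, R2.
Round 3: (9) [R2 -> F7]; (13) [R2 -> J6]. Adds F7, J6.
Round 4: (3) [F7 AND L2 -> U]. Adds U.
Closure: {A2, B, C, D6, E, F7, G7, H8, J6, L2, P5, Q, R2, R37, S, U, V, W5} — 18 facts.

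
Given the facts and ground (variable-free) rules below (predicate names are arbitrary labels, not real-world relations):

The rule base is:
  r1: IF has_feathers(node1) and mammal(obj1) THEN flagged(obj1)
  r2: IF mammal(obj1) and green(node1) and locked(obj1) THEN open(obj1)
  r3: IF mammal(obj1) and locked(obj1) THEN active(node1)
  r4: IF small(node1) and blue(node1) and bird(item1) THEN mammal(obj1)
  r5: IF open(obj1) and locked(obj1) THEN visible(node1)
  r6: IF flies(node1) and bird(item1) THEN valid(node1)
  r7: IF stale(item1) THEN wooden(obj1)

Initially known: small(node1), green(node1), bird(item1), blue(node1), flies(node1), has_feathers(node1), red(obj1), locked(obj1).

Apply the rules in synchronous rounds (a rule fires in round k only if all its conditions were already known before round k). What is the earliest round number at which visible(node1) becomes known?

3

Round 1 — r4, r6, derive mammal(obj1), valid(node1).
Round 2 — r1, r2, r3, derive flagged(obj1), open(obj1), active(node1).
Round 3 — r5, derive visible(node1).
visible(node1) first appears in round 3.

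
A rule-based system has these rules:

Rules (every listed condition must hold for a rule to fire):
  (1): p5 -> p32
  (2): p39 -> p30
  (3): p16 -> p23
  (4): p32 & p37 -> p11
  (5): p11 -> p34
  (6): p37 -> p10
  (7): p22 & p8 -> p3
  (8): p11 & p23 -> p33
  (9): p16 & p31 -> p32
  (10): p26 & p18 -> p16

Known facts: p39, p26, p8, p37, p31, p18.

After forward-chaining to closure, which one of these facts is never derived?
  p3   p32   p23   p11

p3

Round 1: (2) [p39 -> p30]; (6) [p37 -> p10]; (10) [p26 & p18 -> p16]. Adds p30, p10, p16.
Round 2: (3) [p16 -> p23]; (9) [p16 & p31 -> p32]. Adds p23, p32.
Round 3: (4) [p32 & p37 -> p11]. Adds p11.
Round 4: (5) [p11 -> p34]; (8) [p11 & p23 -> p33]. Adds p34, p33.
Derived: p23 (round 2), p32 (round 2), p11 (round 3). p3 never appears in any round.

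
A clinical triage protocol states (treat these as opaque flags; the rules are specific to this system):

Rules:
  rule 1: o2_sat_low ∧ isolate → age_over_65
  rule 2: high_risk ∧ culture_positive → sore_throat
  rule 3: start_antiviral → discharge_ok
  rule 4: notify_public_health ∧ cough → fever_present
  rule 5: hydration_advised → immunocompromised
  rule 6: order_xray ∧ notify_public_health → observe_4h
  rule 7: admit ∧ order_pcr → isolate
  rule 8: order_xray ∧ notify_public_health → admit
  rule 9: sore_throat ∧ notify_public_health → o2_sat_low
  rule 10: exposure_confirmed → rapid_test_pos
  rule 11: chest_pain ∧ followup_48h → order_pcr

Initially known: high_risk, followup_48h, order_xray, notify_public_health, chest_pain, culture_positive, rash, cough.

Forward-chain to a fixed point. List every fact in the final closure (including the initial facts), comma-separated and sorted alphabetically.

admit, age_over_65, chest_pain, cough, culture_positive, fever_present, followup_48h, high_risk, isolate, notify_public_health, o2_sat_low, observe_4h, order_pcr, order_xray, rash, sore_throat

Round 1 — rule 2, rule 4, rule 6, rule 8, rule 11, derive sore_throat, fever_present, observe_4h, admit, order_pcr.
Round 2 — rule 7, rule 9, derive isolate, o2_sat_low.
Round 3 — rule 1, derive age_over_65.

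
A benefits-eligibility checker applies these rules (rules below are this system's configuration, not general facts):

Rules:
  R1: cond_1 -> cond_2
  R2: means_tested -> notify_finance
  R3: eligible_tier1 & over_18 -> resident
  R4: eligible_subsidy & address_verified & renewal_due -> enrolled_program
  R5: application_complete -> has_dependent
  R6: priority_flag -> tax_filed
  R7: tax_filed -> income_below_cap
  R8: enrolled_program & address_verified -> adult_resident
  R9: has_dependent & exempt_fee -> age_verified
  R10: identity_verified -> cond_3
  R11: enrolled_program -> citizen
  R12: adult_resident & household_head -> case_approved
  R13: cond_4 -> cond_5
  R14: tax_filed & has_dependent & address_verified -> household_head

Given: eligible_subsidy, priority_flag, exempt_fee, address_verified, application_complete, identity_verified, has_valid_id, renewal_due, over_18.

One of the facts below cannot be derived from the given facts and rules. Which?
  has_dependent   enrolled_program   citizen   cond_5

[1] R4 [eligible_subsidy & address_verified & renewal_due -> enrolled_program]; R5 [application_complete -> has_dependent]; R6 [priority_flag -> tax_filed]; R10 [identity_verified -> cond_3]. ⇒ new: enrolled_program, has_dependent, tax_filed, cond_3.
[2] R7 [tax_filed -> income_below_cap]; R8 [enrolled_program & address_verified -> adult_resident]; R9 [has_dependent & exempt_fee -> age_verified]; R11 [enrolled_program -> citizen]; R14 [tax_filed & has_dependent & address_verified -> household_head]. ⇒ new: income_below_cap, adult_resident, age_verified, citizen, household_head.
[3] R12 [adult_resident & household_head -> case_approved]. ⇒ new: case_approved.
Derived: enrolled_program (round 1), has_dependent (round 1), citizen (round 2). cond_5 never appears in any round.

cond_5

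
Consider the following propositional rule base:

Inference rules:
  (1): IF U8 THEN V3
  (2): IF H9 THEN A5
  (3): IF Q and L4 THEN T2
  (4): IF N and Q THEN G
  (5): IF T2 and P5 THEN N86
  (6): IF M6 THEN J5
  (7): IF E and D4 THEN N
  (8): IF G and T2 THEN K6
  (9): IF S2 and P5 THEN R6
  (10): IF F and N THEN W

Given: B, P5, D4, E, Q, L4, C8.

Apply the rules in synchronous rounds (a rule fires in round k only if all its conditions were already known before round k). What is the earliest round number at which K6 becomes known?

[1] (3) [IF Q and L4 THEN T2]; (7) [IF E and D4 THEN N]. ⇒ new: T2, N.
[2] (4) [IF N and Q THEN G]; (5) [IF T2 and P5 THEN N86]. ⇒ new: G, N86.
[3] (8) [IF G and T2 THEN K6]. ⇒ new: K6.
K6 first appears in round 3.

3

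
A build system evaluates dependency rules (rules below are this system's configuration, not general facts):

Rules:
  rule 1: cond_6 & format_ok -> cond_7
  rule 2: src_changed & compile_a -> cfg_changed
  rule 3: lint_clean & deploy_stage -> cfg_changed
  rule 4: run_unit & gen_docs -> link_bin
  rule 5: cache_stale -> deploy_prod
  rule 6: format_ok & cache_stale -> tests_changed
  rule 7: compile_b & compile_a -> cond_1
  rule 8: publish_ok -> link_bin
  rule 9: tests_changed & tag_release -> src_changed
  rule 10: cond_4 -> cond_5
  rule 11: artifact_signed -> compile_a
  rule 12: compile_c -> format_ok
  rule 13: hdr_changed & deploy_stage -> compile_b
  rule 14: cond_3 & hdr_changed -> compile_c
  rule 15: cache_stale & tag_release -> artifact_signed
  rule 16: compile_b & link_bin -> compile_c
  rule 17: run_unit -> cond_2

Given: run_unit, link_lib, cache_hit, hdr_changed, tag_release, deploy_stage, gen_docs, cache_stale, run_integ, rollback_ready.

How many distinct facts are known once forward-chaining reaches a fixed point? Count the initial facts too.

22

[1] rule 4 [run_unit & gen_docs -> link_bin]; rule 5 [cache_stale -> deploy_prod]; rule 13 [hdr_changed & deploy_stage -> compile_b]; rule 15 [cache_stale & tag_release -> artifact_signed]; rule 17 [run_unit -> cond_2]. ⇒ new: link_bin, deploy_prod, compile_b, artifact_signed, cond_2.
[2] rule 11 [artifact_signed -> compile_a]; rule 16 [compile_b & link_bin -> compile_c]. ⇒ new: compile_a, compile_c.
[3] rule 7 [compile_b & compile_a -> cond_1]; rule 12 [compile_c -> format_ok]. ⇒ new: cond_1, format_ok.
[4] rule 6 [format_ok & cache_stale -> tests_changed]. ⇒ new: tests_changed.
[5] rule 9 [tests_changed & tag_release -> src_changed]. ⇒ new: src_changed.
[6] rule 2 [src_changed & compile_a -> cfg_changed]. ⇒ new: cfg_changed.
Closure: {artifact_signed, cache_hit, cache_stale, cfg_changed, compile_a, compile_b, compile_c, cond_1, cond_2, deploy_prod, deploy_stage, format_ok, gen_docs, hdr_changed, link_bin, link_lib, rollback_ready, run_integ, run_unit, src_changed, tag_release, tests_changed} — 22 facts.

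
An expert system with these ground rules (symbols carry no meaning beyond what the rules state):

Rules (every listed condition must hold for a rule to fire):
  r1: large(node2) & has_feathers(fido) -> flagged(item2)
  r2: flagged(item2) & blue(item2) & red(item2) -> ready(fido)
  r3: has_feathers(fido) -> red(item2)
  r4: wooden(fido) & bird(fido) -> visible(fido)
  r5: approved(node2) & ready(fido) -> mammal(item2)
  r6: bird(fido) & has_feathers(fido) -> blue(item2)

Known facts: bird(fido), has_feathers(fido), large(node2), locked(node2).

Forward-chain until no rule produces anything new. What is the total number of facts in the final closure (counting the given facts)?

8

[1] r1 [large(node2) & has_feathers(fido) -> flagged(item2)]; r3 [has_feathers(fido) -> red(item2)]; r6 [bird(fido) & has_feathers(fido) -> blue(item2)]. ⇒ new: flagged(item2), red(item2), blue(item2).
[2] r2 [flagged(item2) & blue(item2) & red(item2) -> ready(fido)]. ⇒ new: ready(fido).
Closure: {bird(fido), blue(item2), flagged(item2), has_feathers(fido), large(node2), locked(node2), ready(fido), red(item2)} — 8 facts.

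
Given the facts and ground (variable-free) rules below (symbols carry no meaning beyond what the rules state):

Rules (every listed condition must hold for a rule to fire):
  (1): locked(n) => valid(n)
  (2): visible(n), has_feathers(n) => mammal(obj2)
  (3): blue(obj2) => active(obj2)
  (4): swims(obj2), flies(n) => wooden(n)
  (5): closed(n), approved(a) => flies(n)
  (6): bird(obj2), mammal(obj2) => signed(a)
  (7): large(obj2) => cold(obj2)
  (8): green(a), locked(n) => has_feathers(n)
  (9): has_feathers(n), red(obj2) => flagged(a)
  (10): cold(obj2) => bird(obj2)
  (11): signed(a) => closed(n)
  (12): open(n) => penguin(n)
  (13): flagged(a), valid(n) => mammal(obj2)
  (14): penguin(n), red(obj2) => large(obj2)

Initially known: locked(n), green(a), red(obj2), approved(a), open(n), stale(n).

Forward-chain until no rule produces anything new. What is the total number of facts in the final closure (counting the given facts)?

Round 1: (1) [locked(n) => valid(n)]; (8) [green(a), locked(n) => has_feathers(n)]; (12) [open(n) => penguin(n)]. Adds valid(n), has_feathers(n), penguin(n).
Round 2: (9) [has_feathers(n), red(obj2) => flagged(a)]; (14) [penguin(n), red(obj2) => large(obj2)]. Adds flagged(a), large(obj2).
Round 3: (7) [large(obj2) => cold(obj2)]; (13) [flagged(a), valid(n) => mammal(obj2)]. Adds cold(obj2), mammal(obj2).
Round 4: (10) [cold(obj2) => bird(obj2)]. Adds bird(obj2).
Round 5: (6) [bird(obj2), mammal(obj2) => signed(a)]. Adds signed(a).
Round 6: (11) [signed(a) => closed(n)]. Adds closed(n).
Round 7: (5) [closed(n), approved(a) => flies(n)]. Adds flies(n).
Closure: {approved(a), bird(obj2), closed(n), cold(obj2), flagged(a), flies(n), green(a), has_feathers(n), large(obj2), locked(n), mammal(obj2), open(n), penguin(n), red(obj2), signed(a), stale(n), valid(n)} — 17 facts.

17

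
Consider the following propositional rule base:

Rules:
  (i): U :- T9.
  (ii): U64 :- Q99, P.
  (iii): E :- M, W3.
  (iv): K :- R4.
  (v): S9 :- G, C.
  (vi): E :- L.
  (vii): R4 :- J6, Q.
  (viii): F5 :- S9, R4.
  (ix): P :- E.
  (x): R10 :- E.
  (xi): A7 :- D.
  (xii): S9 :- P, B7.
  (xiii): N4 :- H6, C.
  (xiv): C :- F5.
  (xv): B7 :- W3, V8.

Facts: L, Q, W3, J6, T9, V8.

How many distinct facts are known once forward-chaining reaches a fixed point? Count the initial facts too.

Round 1: (i) [U :- T9.]; (vi) [E :- L.]; (vii) [R4 :- J6, Q.]; (xv) [B7 :- W3, V8.]. New: U, E, R4, B7.
Round 2: (iv) [K :- R4.]; (ix) [P :- E.]; (x) [R10 :- E.]. New: K, P, R10.
Round 3: (xii) [S9 :- P, B7.]. New: S9.
Round 4: (viii) [F5 :- S9, R4.]. New: F5.
Round 5: (xiv) [C :- F5.]. New: C.
Closure: {B7, C, E, F5, J6, K, L, P, Q, R10, R4, S9, T9, U, V8, W3} — 16 facts.

16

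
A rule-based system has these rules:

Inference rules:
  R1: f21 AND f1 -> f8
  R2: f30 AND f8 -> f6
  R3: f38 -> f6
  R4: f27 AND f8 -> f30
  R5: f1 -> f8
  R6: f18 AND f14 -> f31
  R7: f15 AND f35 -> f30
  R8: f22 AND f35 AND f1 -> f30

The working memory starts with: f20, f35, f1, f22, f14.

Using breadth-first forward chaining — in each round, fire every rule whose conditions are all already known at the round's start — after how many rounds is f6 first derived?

[1] R5 [f1 -> f8]; R8 [f22 AND f35 AND f1 -> f30]. ⇒ new: f8, f30.
[2] R2 [f30 AND f8 -> f6]. ⇒ new: f6.
f6 first appears in round 2.

2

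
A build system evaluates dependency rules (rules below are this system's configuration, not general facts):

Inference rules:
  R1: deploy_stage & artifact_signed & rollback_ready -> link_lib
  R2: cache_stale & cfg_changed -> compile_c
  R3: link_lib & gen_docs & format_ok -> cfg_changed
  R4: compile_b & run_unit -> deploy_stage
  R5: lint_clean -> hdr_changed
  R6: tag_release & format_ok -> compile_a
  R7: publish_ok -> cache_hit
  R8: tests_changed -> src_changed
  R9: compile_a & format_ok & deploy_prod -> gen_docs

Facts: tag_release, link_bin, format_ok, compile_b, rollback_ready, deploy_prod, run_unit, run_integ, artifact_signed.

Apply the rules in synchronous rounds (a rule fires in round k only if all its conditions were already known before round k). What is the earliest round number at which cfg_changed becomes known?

[1] R4 [compile_b & run_unit -> deploy_stage]; R6 [tag_release & format_ok -> compile_a]. ⇒ new: deploy_stage, compile_a.
[2] R1 [deploy_stage & artifact_signed & rollback_ready -> link_lib]; R9 [compile_a & format_ok & deploy_prod -> gen_docs]. ⇒ new: link_lib, gen_docs.
[3] R3 [link_lib & gen_docs & format_ok -> cfg_changed]. ⇒ new: cfg_changed.
cfg_changed first appears in round 3.

3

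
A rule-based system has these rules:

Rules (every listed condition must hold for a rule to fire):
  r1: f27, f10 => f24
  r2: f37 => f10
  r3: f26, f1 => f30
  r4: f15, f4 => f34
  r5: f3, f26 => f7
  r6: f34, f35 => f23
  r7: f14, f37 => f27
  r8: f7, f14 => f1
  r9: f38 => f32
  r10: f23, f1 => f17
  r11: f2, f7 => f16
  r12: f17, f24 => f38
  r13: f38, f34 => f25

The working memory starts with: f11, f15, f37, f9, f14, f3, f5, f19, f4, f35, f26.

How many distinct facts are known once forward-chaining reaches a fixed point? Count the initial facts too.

23

Round 1 fires r2, r4, r5, r7, giving f10, f34, f7, f27.
Round 2 fires r1, r6, r8, giving f24, f23, f1.
Round 3 fires r3, r10, giving f30, f17.
Round 4 fires r12, giving f38.
Round 5 fires r9, r13, giving f32, f25.
Closure: {f1, f10, f11, f14, f15, f17, f19, f23, f24, f25, f26, f27, f3, f30, f32, f34, f35, f37, f38, f4, f5, f7, f9} — 23 facts.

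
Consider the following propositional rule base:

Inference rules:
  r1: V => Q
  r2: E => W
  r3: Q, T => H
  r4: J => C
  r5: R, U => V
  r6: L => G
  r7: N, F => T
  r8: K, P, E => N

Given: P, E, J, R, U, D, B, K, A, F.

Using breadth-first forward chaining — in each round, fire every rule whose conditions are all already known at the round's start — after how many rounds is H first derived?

3

Round 1: r2 [E => W]; r4 [J => C]; r5 [R, U => V]; r8 [K, P, E => N]. Adds W, C, V, N.
Round 2: r1 [V => Q]; r7 [N, F => T]. Adds Q, T.
Round 3: r3 [Q, T => H]. Adds H.
H first appears in round 3.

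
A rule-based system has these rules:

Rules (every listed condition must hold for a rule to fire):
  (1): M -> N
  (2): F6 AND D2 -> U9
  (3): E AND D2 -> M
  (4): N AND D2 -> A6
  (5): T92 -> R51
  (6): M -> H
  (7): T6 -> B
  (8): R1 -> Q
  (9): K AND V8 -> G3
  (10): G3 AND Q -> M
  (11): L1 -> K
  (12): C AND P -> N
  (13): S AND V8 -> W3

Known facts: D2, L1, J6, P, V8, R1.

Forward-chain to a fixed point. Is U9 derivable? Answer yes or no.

no

Round 1 fires (8), (11), giving Q, K.
Round 2 fires (9), giving G3.
Round 3 fires (10), giving M.
Round 4 fires (1), (6), giving N, H.
Round 5 fires (4), giving A6.
Fixed point reached. U9 is concluded only by (2); (2) needs F6 (never derived).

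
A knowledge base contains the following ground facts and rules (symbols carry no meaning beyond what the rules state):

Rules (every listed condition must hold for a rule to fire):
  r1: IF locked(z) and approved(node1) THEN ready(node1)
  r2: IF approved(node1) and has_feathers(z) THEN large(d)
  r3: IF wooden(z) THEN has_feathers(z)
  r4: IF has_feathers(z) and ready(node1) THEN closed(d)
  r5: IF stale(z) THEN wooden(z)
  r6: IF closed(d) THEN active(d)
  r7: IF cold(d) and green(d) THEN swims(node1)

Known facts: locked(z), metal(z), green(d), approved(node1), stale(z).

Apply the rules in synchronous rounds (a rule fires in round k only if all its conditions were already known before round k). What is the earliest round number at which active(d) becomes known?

4

Round 1: r1 [IF locked(z) and approved(node1) THEN ready(node1)]; r5 [IF stale(z) THEN wooden(z)]. Adds ready(node1), wooden(z).
Round 2: r3 [IF wooden(z) THEN has_feathers(z)]. Adds has_feathers(z).
Round 3: r2 [IF approved(node1) and has_feathers(z) THEN large(d)]; r4 [IF has_feathers(z) and ready(node1) THEN closed(d)]. Adds large(d), closed(d).
Round 4: r6 [IF closed(d) THEN active(d)]. Adds active(d).
active(d) first appears in round 4.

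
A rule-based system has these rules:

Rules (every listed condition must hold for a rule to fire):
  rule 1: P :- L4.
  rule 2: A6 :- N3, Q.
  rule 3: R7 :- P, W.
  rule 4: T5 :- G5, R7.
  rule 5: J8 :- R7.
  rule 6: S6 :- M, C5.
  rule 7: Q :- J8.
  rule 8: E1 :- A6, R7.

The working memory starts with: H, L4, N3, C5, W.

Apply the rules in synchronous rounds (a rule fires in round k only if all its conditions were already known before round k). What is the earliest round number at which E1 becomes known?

Round 1 — rule 1, derive P.
Round 2 — rule 3, derive R7.
Round 3 — rule 5, derive J8.
Round 4 — rule 7, derive Q.
Round 5 — rule 2, derive A6.
Round 6 — rule 8, derive E1.
E1 first appears in round 6.

6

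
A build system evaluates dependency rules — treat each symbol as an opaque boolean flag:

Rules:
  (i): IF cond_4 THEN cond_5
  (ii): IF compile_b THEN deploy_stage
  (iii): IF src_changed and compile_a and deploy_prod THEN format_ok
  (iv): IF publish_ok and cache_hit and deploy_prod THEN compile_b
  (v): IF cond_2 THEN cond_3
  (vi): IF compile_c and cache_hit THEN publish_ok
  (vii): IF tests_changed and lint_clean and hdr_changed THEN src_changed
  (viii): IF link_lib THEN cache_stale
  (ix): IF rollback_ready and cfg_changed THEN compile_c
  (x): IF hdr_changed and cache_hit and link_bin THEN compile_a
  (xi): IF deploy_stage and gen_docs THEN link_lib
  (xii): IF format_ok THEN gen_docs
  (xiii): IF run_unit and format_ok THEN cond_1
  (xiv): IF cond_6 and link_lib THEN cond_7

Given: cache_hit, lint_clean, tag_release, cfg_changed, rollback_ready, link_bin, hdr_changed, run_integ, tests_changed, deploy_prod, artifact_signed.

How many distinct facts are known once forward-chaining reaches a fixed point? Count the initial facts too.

Round 1 — (vii), (ix), (x), derive src_changed, compile_c, compile_a.
Round 2 — (iii), (vi), derive format_ok, publish_ok.
Round 3 — (iv), (xii), derive compile_b, gen_docs.
Round 4 — (ii), derive deploy_stage.
Round 5 — (xi), derive link_lib.
Round 6 — (viii), derive cache_stale.
Closure: {artifact_signed, cache_hit, cache_stale, cfg_changed, compile_a, compile_b, compile_c, deploy_prod, deploy_stage, format_ok, gen_docs, hdr_changed, link_bin, link_lib, lint_clean, publish_ok, rollback_ready, run_integ, src_changed, tag_release, tests_changed} — 21 facts.

21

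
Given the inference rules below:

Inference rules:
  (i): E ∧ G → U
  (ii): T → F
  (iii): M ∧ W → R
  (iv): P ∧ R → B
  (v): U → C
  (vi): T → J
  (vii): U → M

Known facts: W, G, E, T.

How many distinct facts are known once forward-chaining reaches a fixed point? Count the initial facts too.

Round 1: (i) [E ∧ G → U]; (ii) [T → F]; (vi) [T → J]. Adds U, F, J.
Round 2: (v) [U → C]; (vii) [U → M]. Adds C, M.
Round 3: (iii) [M ∧ W → R]. Adds R.
Closure: {C, E, F, G, J, M, R, T, U, W} — 10 facts.

10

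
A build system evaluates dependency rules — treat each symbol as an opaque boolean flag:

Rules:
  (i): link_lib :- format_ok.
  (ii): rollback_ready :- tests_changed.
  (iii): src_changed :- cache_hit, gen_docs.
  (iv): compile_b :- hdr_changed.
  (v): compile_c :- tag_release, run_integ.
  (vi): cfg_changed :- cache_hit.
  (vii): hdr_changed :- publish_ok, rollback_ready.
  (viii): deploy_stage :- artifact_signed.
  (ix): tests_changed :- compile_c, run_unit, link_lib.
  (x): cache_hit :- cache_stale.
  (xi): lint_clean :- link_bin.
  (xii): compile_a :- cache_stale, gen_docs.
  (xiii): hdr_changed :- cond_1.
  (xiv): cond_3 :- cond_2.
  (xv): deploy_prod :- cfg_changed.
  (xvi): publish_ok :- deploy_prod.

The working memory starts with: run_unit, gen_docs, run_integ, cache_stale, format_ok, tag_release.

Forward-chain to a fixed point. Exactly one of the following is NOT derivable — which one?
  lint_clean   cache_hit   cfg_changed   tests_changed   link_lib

lint_clean

Round 1 fires (i), (v), (x), (xii), giving link_lib, compile_c, cache_hit, compile_a.
Round 2 fires (iii), (vi), (ix), giving src_changed, cfg_changed, tests_changed.
Round 3 fires (ii), (xv), giving rollback_ready, deploy_prod.
Round 4 fires (xvi), giving publish_ok.
Round 5 fires (vii), giving hdr_changed.
Round 6 fires (iv), giving compile_b.
Derived: cache_hit (round 1), tests_changed (round 2), link_lib (round 1), cfg_changed (round 2). lint_clean never appears in any round.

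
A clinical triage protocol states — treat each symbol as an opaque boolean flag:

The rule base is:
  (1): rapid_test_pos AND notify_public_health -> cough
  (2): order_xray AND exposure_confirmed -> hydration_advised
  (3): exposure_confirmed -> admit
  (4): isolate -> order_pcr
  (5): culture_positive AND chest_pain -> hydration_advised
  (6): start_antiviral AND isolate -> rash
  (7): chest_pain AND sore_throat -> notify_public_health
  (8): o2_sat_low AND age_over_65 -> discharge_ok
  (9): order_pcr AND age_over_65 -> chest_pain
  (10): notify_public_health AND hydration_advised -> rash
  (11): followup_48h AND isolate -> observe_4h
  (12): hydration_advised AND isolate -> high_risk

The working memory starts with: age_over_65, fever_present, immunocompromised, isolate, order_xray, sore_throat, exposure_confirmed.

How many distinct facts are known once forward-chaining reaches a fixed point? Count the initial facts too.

Round 1 fires (2), (3), (4), giving hydration_advised, admit, order_pcr.
Round 2 fires (9), (12), giving chest_pain, high_risk.
Round 3 fires (7), giving notify_public_health.
Round 4 fires (10), giving rash.
Closure: {admit, age_over_65, chest_pain, exposure_confirmed, fever_present, high_risk, hydration_advised, immunocompromised, isolate, notify_public_health, order_pcr, order_xray, rash, sore_throat} — 14 facts.

14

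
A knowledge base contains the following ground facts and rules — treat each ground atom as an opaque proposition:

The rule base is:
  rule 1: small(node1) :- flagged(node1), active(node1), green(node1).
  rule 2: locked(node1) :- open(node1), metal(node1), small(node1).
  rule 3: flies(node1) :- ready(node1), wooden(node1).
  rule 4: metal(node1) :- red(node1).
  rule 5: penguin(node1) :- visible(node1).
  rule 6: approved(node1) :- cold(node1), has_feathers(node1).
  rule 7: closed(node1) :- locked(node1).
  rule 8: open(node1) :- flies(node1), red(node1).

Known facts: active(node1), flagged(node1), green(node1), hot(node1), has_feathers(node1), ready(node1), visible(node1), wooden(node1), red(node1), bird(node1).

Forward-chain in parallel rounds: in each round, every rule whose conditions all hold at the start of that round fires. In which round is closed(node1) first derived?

[1] rule 1 [small(node1) :- flagged(node1), active(node1), green(node1).]; rule 3 [flies(node1) :- ready(node1), wooden(node1).]; rule 4 [metal(node1) :- red(node1).]; rule 5 [penguin(node1) :- visible(node1).]. ⇒ new: small(node1), flies(node1), metal(node1), penguin(node1).
[2] rule 8 [open(node1) :- flies(node1), red(node1).]. ⇒ new: open(node1).
[3] rule 2 [locked(node1) :- open(node1), metal(node1), small(node1).]. ⇒ new: locked(node1).
[4] rule 7 [closed(node1) :- locked(node1).]. ⇒ new: closed(node1).
closed(node1) first appears in round 4.

4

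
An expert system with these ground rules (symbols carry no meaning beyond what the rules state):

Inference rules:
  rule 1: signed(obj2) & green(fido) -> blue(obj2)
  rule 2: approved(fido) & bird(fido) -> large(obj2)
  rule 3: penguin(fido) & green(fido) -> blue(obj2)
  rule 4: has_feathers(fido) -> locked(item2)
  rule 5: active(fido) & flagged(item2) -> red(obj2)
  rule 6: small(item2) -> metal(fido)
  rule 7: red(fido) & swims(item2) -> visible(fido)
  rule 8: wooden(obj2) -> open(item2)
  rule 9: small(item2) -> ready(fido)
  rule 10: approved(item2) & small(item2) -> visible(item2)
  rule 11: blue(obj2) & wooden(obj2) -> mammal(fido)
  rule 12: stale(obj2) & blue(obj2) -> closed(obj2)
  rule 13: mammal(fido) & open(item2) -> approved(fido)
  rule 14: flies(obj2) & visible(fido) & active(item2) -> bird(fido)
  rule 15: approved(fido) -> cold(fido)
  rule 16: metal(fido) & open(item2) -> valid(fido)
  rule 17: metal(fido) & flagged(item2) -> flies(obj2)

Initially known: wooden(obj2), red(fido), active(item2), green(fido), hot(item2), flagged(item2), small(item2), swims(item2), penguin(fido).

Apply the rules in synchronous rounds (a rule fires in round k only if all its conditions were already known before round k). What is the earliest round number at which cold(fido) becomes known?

Round 1: rule 3 [penguin(fido) & green(fido) -> blue(obj2)]; rule 6 [small(item2) -> metal(fido)]; rule 7 [red(fido) & swims(item2) -> visible(fido)]; rule 8 [wooden(obj2) -> open(item2)]; rule 9 [small(item2) -> ready(fido)]. New: blue(obj2), metal(fido), visible(fido), open(item2), ready(fido).
Round 2: rule 11 [blue(obj2) & wooden(obj2) -> mammal(fido)]; rule 16 [metal(fido) & open(item2) -> valid(fido)]; rule 17 [metal(fido) & flagged(item2) -> flies(obj2)]. New: mammal(fido), valid(fido), flies(obj2).
Round 3: rule 13 [mammal(fido) & open(item2) -> approved(fido)]; rule 14 [flies(obj2) & visible(fido) & active(item2) -> bird(fido)]. New: approved(fido), bird(fido).
Round 4: rule 2 [approved(fido) & bird(fido) -> large(obj2)]; rule 15 [approved(fido) -> cold(fido)]. New: large(obj2), cold(fido).
cold(fido) first appears in round 4.

4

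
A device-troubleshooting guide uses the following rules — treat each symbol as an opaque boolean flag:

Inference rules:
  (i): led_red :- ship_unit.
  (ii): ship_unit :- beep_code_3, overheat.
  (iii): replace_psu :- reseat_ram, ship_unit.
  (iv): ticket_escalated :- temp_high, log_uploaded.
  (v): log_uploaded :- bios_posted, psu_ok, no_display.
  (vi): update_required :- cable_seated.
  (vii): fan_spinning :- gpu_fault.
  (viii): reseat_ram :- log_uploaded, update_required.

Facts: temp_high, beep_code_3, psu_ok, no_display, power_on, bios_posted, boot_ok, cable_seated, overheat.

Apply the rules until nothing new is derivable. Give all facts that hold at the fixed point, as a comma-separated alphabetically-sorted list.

Round 1 fires (ii), (v), (vi), giving ship_unit, log_uploaded, update_required.
Round 2 fires (i), (iv), (viii), giving led_red, ticket_escalated, reseat_ram.
Round 3 fires (iii), giving replace_psu.

beep_code_3, bios_posted, boot_ok, cable_seated, led_red, log_uploaded, no_display, overheat, power_on, psu_ok, replace_psu, reseat_ram, ship_unit, temp_high, ticket_escalated, update_required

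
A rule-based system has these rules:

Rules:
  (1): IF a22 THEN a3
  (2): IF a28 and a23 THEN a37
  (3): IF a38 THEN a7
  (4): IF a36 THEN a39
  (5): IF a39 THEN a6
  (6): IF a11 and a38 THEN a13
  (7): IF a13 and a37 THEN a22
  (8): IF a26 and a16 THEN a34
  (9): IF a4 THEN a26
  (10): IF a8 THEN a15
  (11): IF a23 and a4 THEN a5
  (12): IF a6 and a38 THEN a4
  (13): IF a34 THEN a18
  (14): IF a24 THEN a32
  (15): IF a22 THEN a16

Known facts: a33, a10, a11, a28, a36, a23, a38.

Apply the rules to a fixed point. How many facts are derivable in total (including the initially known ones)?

Round 1 — (2), (3), (4), (6), derive a37, a7, a39, a13.
Round 2 — (5), (7), derive a6, a22.
Round 3 — (1), (12), (15), derive a3, a4, a16.
Round 4 — (9), (11), derive a26, a5.
Round 5 — (8), derive a34.
Round 6 — (13), derive a18.
Closure: {a10, a11, a13, a16, a18, a22, a23, a26, a28, a3, a33, a34, a36, a37, a38, a39, a4, a5, a6, a7} — 20 facts.

20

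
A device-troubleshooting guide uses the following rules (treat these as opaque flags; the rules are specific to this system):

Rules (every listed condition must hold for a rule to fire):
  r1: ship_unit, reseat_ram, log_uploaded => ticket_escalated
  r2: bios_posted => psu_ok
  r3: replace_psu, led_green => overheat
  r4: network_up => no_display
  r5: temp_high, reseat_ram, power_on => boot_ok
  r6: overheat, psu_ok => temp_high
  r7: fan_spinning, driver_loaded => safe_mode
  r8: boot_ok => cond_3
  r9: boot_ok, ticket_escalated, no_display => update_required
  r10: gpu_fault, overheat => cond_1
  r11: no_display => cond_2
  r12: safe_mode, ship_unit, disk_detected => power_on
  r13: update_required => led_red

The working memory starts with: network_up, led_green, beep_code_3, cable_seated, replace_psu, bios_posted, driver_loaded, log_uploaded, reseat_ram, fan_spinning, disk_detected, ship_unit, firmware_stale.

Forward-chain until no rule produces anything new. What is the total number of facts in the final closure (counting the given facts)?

25

Round 1: r1 [ship_unit, reseat_ram, log_uploaded => ticket_escalated]; r2 [bios_posted => psu_ok]; r3 [replace_psu, led_green => overheat]; r4 [network_up => no_display]; r7 [fan_spinning, driver_loaded => safe_mode]. New: ticket_escalated, psu_ok, overheat, no_display, safe_mode.
Round 2: r6 [overheat, psu_ok => temp_high]; r11 [no_display => cond_2]; r12 [safe_mode, ship_unit, disk_detected => power_on]. New: temp_high, cond_2, power_on.
Round 3: r5 [temp_high, reseat_ram, power_on => boot_ok]. New: boot_ok.
Round 4: r8 [boot_ok => cond_3]; r9 [boot_ok, ticket_escalated, no_display => update_required]. New: cond_3, update_required.
Round 5: r13 [update_required => led_red]. New: led_red.
Closure: {beep_code_3, bios_posted, boot_ok, cable_seated, cond_2, cond_3, disk_detected, driver_loaded, fan_spinning, firmware_stale, led_green, led_red, log_uploaded, network_up, no_display, overheat, power_on, psu_ok, replace_psu, reseat_ram, safe_mode, ship_unit, temp_high, ticket_escalated, update_required} — 25 facts.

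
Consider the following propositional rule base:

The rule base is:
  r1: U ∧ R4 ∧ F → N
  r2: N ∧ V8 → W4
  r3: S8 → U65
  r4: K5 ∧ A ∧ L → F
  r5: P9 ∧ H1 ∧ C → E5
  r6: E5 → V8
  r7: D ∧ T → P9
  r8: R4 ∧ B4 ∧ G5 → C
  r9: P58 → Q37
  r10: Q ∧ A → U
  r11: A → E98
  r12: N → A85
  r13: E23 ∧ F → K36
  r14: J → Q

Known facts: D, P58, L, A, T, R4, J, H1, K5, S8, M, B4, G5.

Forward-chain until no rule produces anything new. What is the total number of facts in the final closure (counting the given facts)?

26

Round 1: r3 [S8 → U65]; r4 [K5 ∧ A ∧ L → F]; r7 [D ∧ T → P9]; r8 [R4 ∧ B4 ∧ G5 → C]; r9 [P58 → Q37]; r11 [A → E98]; r14 [J → Q]. New: U65, F, P9, C, Q37, E98, Q.
Round 2: r5 [P9 ∧ H1 ∧ C → E5]; r10 [Q ∧ A → U]. New: E5, U.
Round 3: r1 [U ∧ R4 ∧ F → N]; r6 [E5 → V8]. New: N, V8.
Round 4: r2 [N ∧ V8 → W4]; r12 [N → A85]. New: W4, A85.
Closure: {A, A85, B4, C, D, E5, E98, F, G5, H1, J, K5, L, M, N, P58, P9, Q, Q37, R4, S8, T, U, U65, V8, W4} — 26 facts.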